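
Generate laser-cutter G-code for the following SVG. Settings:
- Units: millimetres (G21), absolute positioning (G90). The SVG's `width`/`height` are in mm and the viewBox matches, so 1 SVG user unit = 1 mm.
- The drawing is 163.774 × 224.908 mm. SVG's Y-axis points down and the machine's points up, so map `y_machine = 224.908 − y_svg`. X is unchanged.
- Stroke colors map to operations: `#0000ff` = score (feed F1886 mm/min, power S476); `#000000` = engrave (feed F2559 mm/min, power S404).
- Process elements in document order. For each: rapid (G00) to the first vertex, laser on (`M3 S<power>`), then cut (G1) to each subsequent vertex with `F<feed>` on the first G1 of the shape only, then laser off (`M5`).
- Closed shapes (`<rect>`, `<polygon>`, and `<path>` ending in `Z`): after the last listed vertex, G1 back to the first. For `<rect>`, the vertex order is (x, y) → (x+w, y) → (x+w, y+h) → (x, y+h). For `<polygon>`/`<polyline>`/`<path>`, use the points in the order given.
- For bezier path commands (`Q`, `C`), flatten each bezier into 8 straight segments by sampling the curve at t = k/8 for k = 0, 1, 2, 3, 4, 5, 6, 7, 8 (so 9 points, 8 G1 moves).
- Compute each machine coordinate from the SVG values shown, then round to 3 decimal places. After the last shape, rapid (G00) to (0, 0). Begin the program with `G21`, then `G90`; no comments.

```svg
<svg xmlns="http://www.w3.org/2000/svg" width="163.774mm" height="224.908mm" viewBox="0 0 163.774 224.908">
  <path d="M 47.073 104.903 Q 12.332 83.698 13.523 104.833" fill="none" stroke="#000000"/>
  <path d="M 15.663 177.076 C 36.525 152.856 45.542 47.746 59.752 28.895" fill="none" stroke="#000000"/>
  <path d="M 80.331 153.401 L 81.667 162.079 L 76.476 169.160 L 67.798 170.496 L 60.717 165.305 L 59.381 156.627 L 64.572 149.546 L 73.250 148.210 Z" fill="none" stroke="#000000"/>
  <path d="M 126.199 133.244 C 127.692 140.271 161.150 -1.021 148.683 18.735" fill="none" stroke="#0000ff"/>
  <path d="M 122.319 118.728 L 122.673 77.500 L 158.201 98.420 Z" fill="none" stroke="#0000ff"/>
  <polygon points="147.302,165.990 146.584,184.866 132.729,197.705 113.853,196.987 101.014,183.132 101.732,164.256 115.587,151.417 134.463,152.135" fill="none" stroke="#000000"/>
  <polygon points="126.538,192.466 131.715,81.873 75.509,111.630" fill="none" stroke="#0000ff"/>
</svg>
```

1 u = 1 mm; y_m = 224.908 − y.

[1] `<path>` quadratic bezier, #000000→engrave S404 F2559: (47.073,120.005) → (38.949,124.645) → (31.948,127.961) → (26.070,129.955) → (21.315,130.625) → (17.683,129.972) → (15.173,127.996) → (13.787,124.697) → (13.523,120.075)

[2] `<path>` cubic bezier, #000000→engrave S404 F2559: (15.663,47.832) → (22.964,60.380) → (29.355,78.552) → (35.034,100.390) → (40.202,123.936) → (45.058,147.230) → (49.802,168.313) → (54.633,185.227) → (59.752,196.013)

[3] `<path>` regular polygon, #000000→engrave S404 F2559: (80.331,71.507) → (81.667,62.829) → (76.476,55.748) → (67.798,54.412) → (60.717,59.603) → (59.381,68.281) → (64.572,75.362) → (73.250,76.698) → (80.331,71.507) (closed)

[4] `<path>` cubic bezier, #0000ff→score S476 F1886: (126.199,91.664) → (128.105,95.377) → (132.095,109.370) → (137.256,130.016) → (142.676,153.692) → (147.441,176.771) → (150.639,195.627) → (151.358,206.637) → (148.683,206.173)

[5] `<path>` regular polygon, #0000ff→score S476 F1886: (122.319,106.180) → (122.673,147.408) → (158.201,126.488) → (122.319,106.180) (closed)

[6] `<polygon>` regular polygon, #000000→engrave S404 F2559: (147.302,58.918) → (146.584,40.042) → (132.729,27.203) → (113.853,27.921) → (101.014,41.776) → (101.732,60.652) → (115.587,73.491) → (134.463,72.773) → (147.302,58.918) (closed)

[7] `<polygon>` closed polygon, #0000ff→score S476 F1886: (126.538,32.442) → (131.715,143.035) → (75.509,113.278) → (126.538,32.442) (closed)

G21
G90
G00 X47.073 Y120.005
M3 S404
G1 X38.949 Y124.645 F2559
G1 X31.948 Y127.961
G1 X26.070 Y129.955
G1 X21.315 Y130.625
G1 X17.683 Y129.972
G1 X15.173 Y127.996
G1 X13.787 Y124.697
G1 X13.523 Y120.075
M5
G00 X15.663 Y47.832
M3 S404
G1 X22.964 Y60.380 F2559
G1 X29.355 Y78.552
G1 X35.034 Y100.390
G1 X40.202 Y123.936
G1 X45.058 Y147.230
G1 X49.802 Y168.313
G1 X54.633 Y185.227
G1 X59.752 Y196.013
M5
G00 X80.331 Y71.507
M3 S404
G1 X81.667 Y62.829 F2559
G1 X76.476 Y55.748
G1 X67.798 Y54.412
G1 X60.717 Y59.603
G1 X59.381 Y68.281
G1 X64.572 Y75.362
G1 X73.250 Y76.698
G1 X80.331 Y71.507
M5
G00 X126.199 Y91.664
M3 S476
G1 X128.105 Y95.377 F1886
G1 X132.095 Y109.370
G1 X137.256 Y130.016
G1 X142.676 Y153.692
G1 X147.441 Y176.771
G1 X150.639 Y195.627
G1 X151.358 Y206.637
G1 X148.683 Y206.173
M5
G00 X122.319 Y106.180
M3 S476
G1 X122.673 Y147.408 F1886
G1 X158.201 Y126.488
G1 X122.319 Y106.180
M5
G00 X147.302 Y58.918
M3 S404
G1 X146.584 Y40.042 F2559
G1 X132.729 Y27.203
G1 X113.853 Y27.921
G1 X101.014 Y41.776
G1 X101.732 Y60.652
G1 X115.587 Y73.491
G1 X134.463 Y72.773
G1 X147.302 Y58.918
M5
G00 X126.538 Y32.442
M3 S476
G1 X131.715 Y143.035 F1886
G1 X75.509 Y113.278
G1 X126.538 Y32.442
M5
G00 X0.000 Y0.000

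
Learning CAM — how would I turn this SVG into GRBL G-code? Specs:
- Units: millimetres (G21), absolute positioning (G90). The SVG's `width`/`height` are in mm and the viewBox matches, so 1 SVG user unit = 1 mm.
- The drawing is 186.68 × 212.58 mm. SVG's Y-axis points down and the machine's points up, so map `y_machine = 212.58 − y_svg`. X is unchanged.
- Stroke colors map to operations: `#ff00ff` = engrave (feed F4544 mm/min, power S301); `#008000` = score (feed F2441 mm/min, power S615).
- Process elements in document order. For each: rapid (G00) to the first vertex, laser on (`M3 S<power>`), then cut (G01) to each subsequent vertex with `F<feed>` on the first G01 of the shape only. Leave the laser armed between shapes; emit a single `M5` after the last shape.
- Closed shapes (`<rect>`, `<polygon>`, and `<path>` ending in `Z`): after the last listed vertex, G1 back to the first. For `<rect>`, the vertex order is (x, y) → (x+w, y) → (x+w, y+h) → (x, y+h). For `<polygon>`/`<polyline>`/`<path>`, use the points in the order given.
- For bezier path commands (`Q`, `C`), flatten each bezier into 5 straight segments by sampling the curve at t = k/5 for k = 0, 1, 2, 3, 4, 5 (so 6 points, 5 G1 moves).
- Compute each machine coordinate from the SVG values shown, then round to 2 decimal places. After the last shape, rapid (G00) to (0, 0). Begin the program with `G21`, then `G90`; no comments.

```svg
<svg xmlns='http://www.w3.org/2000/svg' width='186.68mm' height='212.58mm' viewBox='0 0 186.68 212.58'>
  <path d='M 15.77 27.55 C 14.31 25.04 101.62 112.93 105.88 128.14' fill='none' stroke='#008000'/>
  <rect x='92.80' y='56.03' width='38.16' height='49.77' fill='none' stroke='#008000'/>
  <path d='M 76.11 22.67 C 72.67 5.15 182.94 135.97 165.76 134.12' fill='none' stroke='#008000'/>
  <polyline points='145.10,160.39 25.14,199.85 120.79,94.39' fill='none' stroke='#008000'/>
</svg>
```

1 u = 1 mm; y_m = 212.58 − y.

[1] `<path>` cubic bezier, #008000→score S615 F2441: (15.77,185.03) → (24.17,176.99) → (45.63,155.09) → (71.90,127.14) → (94.73,100.98) → (105.88,84.44)

[2] `<rect>` rectangle, #008000→score S615 F2441: (92.80,156.55) → (130.96,156.55) → (130.96,106.78) → (92.80,106.78) → (92.80,156.55) (closed)

[3] `<path>` cubic bezier, #008000→score S615 F2441: (76.11,189.91) → (85.76,184.87) → (111.13,157.72) → (140.63,121.94) → (162.70,91.02) → (165.76,78.46)

[4] `<polyline>` open polyline, #008000→score S615 F2441: (145.10,52.19) → (25.14,12.73) → (120.79,118.19)

G21
G90
G00 X15.77 Y185.03
M3 S615
G01 X24.17 Y176.99 F2441
G01 X45.63 Y155.09
G01 X71.90 Y127.14
G01 X94.73 Y100.98
G01 X105.88 Y84.44
G00 X92.80 Y156.55
M3 S615
G01 X130.96 Y156.55 F2441
G01 X130.96 Y106.78
G01 X92.80 Y106.78
G01 X92.80 Y156.55
G00 X76.11 Y189.91
M3 S615
G01 X85.76 Y184.87 F2441
G01 X111.13 Y157.72
G01 X140.63 Y121.94
G01 X162.70 Y91.02
G01 X165.76 Y78.46
G00 X145.10 Y52.19
M3 S615
G01 X25.14 Y12.73 F2441
G01 X120.79 Y118.19
M5
G00 X0.00 Y0.00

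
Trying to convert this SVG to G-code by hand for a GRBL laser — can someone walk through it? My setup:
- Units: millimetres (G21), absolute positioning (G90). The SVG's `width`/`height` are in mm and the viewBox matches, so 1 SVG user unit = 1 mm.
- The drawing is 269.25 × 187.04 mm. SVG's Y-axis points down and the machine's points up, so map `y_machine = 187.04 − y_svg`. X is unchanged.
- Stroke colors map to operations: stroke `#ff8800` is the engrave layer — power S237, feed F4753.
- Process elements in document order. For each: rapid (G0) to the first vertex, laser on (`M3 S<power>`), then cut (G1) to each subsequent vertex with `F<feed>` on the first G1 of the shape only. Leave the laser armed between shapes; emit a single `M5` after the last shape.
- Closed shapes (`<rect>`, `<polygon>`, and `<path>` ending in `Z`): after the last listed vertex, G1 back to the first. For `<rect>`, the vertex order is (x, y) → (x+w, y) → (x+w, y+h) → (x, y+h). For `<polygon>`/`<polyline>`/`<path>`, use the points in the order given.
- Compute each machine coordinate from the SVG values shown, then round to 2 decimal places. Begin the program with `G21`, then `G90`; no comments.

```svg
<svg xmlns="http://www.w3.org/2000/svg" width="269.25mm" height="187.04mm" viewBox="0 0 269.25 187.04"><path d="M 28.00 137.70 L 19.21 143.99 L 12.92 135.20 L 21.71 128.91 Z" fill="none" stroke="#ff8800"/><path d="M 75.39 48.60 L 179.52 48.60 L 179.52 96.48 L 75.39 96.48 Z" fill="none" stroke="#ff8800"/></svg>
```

G21
G90
G0 X28.00 Y49.34
M3 S237
G1 X19.21 Y43.05 F4753
G1 X12.92 Y51.84
G1 X21.71 Y58.13
G1 X28.00 Y49.34
G0 X75.39 Y138.44
M3 S237
G1 X179.52 Y138.44 F4753
G1 X179.52 Y90.56
G1 X75.39 Y90.56
G1 X75.39 Y138.44
M5

Since the viewBox matches the mm dimensions, user units are millimetres directly. The only transform is the Y-flip y_m = 187.04 − y_svg.

Shape 1 is a regular polygon drawn with `<path>`. Its stroke #ff8800 means engrave at S237, F4753. After flipping Y the toolpath is (28.00,49.34) → (19.21,43.05) → (12.92,51.84) → (21.71,58.13) → (28.00,49.34), returning to the start.

Shape 2 is a rectangle drawn with `<path>`. Its stroke #ff8800 means engrave at S237, F4753. After flipping Y the toolpath is (75.39,138.44) → (179.52,138.44) → (179.52,90.56) → (75.39,90.56) → (75.39,138.44), returning to the start.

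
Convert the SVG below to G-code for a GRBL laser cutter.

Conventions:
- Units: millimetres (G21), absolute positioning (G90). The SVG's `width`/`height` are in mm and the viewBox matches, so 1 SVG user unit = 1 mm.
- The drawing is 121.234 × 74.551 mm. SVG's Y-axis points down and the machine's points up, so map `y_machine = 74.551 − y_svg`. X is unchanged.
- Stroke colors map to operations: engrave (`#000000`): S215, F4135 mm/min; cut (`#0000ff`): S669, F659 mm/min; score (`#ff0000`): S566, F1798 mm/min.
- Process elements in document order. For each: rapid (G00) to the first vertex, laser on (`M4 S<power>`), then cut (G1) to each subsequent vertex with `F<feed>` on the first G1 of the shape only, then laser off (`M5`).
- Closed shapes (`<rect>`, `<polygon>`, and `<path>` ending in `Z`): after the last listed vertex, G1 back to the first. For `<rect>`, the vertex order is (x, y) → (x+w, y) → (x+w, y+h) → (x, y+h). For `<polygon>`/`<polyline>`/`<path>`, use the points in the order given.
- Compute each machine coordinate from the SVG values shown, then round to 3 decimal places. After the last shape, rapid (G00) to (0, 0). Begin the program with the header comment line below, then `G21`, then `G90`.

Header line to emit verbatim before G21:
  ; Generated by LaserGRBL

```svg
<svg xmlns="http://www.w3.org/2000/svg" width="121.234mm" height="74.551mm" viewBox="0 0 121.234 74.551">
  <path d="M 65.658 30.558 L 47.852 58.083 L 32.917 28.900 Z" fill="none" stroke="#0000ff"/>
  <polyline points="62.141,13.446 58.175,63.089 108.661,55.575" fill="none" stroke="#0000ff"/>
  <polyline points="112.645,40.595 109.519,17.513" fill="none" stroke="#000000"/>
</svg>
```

; Generated by LaserGRBL
G21
G90
G00 X65.658 Y43.993
M4 S669
G1 X47.852 Y16.468 F659
G1 X32.917 Y45.651
G1 X65.658 Y43.993
M5
G00 X62.141 Y61.105
M4 S669
G1 X58.175 Y11.462 F659
G1 X108.661 Y18.976
M5
G00 X112.645 Y33.956
M4 S215
G1 X109.519 Y57.038 F4135
M5
G00 X0.000 Y0.000

Since the viewBox matches the mm dimensions, user units are millimetres directly. The only transform is the Y-flip y_m = 74.551 − y_svg.

Shape 1 is a regular polygon drawn with `<path>`. Its stroke #0000ff means cut at S669, F659. After flipping Y the toolpath is (65.658,43.993) → (47.852,16.468) → (32.917,45.651) → (65.658,43.993), returning to the start.

Shape 2 is a open polyline drawn with `<polyline>`. Its stroke #0000ff means cut at S669, F659. After flipping Y the toolpath is (62.141,61.105) → (58.175,11.462) → (108.661,18.976).

Shape 3 is a line segment drawn with `<polyline>`. Its stroke #000000 means engrave at S215, F4135. After flipping Y the toolpath is (112.645,33.956) → (109.519,57.038).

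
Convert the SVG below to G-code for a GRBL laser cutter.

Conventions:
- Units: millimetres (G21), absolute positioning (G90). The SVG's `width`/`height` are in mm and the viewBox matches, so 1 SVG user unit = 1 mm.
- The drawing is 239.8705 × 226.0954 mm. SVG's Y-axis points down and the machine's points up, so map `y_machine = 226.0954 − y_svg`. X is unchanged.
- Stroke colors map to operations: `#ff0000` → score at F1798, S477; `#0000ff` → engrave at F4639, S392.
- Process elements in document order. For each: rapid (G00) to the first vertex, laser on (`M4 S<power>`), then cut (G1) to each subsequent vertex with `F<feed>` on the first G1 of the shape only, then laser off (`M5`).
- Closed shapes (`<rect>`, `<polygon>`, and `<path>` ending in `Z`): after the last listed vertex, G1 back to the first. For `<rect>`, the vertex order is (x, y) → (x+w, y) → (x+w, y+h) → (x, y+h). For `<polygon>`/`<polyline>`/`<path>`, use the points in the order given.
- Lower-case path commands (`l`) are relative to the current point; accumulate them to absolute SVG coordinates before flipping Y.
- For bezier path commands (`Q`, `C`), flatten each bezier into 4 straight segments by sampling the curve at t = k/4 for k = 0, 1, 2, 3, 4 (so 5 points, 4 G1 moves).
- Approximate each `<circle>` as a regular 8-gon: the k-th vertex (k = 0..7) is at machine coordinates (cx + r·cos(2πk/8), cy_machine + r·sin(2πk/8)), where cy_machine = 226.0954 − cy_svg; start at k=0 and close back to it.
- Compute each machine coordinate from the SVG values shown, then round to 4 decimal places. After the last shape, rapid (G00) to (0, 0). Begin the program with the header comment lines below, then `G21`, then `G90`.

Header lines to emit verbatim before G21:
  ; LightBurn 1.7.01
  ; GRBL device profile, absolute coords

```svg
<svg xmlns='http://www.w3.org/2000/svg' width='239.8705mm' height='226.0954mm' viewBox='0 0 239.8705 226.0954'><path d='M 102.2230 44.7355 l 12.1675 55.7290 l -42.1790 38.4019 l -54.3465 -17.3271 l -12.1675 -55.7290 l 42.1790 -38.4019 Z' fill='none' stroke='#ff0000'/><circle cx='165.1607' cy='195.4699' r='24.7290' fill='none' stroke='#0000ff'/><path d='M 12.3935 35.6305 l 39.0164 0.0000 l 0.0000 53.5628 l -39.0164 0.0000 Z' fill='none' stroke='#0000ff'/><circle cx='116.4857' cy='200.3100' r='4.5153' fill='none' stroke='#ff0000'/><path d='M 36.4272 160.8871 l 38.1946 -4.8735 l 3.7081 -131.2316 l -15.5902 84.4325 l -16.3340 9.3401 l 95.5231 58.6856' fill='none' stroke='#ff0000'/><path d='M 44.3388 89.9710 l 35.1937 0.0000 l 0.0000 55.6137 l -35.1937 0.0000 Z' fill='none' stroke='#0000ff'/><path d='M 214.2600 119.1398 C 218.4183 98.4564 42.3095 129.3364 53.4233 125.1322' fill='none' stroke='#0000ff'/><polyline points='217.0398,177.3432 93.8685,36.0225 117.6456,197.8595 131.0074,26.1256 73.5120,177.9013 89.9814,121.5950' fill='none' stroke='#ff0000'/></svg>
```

Since the viewBox matches the mm dimensions, user units are millimetres directly. The only transform is the Y-flip y_m = 226.0954 − y_svg.

Shape 1 is a regular polygon drawn with `<path>`. Its stroke #ff0000 means score at S477, F1798. After flipping Y the toolpath is (102.2230,181.3599) → (114.3905,125.6309) → (72.2115,87.2290) → (17.8650,104.5561) → (5.6975,160.2851) → (47.8765,198.6870) → (102.2230,181.3599), returning to the start.

Shape 2 is a circle drawn with `<circle>`. Its stroke #0000ff means engrave at S392, F4639. After flipping Y the toolpath is (189.8897,30.6255) → (182.6467,48.1115) → (165.1607,55.3545) → (147.6747,48.1115) → (140.4317,30.6255) → (147.6747,13.1395) → (165.1607,5.8965) → (182.6467,13.1395) → (189.8897,30.6255), returning to the start.

Shape 3 is a rectangle drawn with `<path>`. Its stroke #0000ff means engrave at S392, F4639. After flipping Y the toolpath is (12.3935,190.4649) → (51.4099,190.4649) → (51.4099,136.9021) → (12.3935,136.9021) → (12.3935,190.4649), returning to the start.

Shape 4 is a circle drawn with `<circle>`. Its stroke #ff0000 means score at S477, F1798. After flipping Y the toolpath is (121.0010,25.7854) → (119.6785,28.9782) → (116.4857,30.3007) → (113.2929,28.9782) → (111.9704,25.7854) → (113.2929,22.5926) → (116.4857,21.2701) → (119.6785,22.5926) → (121.0010,25.7854), returning to the start.

Shape 5 is a open polyline drawn with `<path>`. Its stroke #ff0000 means score at S477, F1798. After flipping Y the toolpath is (36.4272,65.2083) → (74.6218,70.0818) → (78.3299,201.3134) → (62.7397,116.8809) → (46.4057,107.5408) → (141.9288,48.8552).

Shape 6 is a rectangle drawn with `<path>`. Its stroke #0000ff means engrave at S392, F4639. After flipping Y the toolpath is (44.3388,136.1244) → (79.5325,136.1244) → (79.5325,80.5107) → (44.3388,80.5107) → (44.3388,136.1244), returning to the start.

Shape 7 is a cubic bezier drawn with `<path>`. Its stroke #0000ff means engrave at S392, F4639. After flipping Y the toolpath is (214.2600,106.9556) → (189.3207,114.1539) → (131.2333,110.1391) → (74.4502,103.0345) → (53.4233,100.9632).

Shape 8 is a open polyline drawn with `<polyline>`. Its stroke #ff0000 means score at S477, F1798. After flipping Y the toolpath is (217.0398,48.7522) → (93.8685,190.0729) → (117.6456,28.2359) → (131.0074,199.9698) → (73.5120,48.1941) → (89.9814,104.5004).

; LightBurn 1.7.01
; GRBL device profile, absolute coords
G21
G90
G00 X102.2230 Y181.3599
M4 S477
G1 X114.3905 Y125.6309 F1798
G1 X72.2115 Y87.2290
G1 X17.8650 Y104.5561
G1 X5.6975 Y160.2851
G1 X47.8765 Y198.6870
G1 X102.2230 Y181.3599
M5
G00 X189.8897 Y30.6255
M4 S392
G1 X182.6467 Y48.1115 F4639
G1 X165.1607 Y55.3545
G1 X147.6747 Y48.1115
G1 X140.4317 Y30.6255
G1 X147.6747 Y13.1395
G1 X165.1607 Y5.8965
G1 X182.6467 Y13.1395
G1 X189.8897 Y30.6255
M5
G00 X12.3935 Y190.4649
M4 S392
G1 X51.4099 Y190.4649 F4639
G1 X51.4099 Y136.9021
G1 X12.3935 Y136.9021
G1 X12.3935 Y190.4649
M5
G00 X121.0010 Y25.7854
M4 S477
G1 X119.6785 Y28.9782 F1798
G1 X116.4857 Y30.3007
G1 X113.2929 Y28.9782
G1 X111.9704 Y25.7854
G1 X113.2929 Y22.5926
G1 X116.4857 Y21.2701
G1 X119.6785 Y22.5926
G1 X121.0010 Y25.7854
M5
G00 X36.4272 Y65.2083
M4 S477
G1 X74.6218 Y70.0818 F1798
G1 X78.3299 Y201.3134
G1 X62.7397 Y116.8809
G1 X46.4057 Y107.5408
G1 X141.9288 Y48.8552
M5
G00 X44.3388 Y136.1244
M4 S392
G1 X79.5325 Y136.1244 F4639
G1 X79.5325 Y80.5107
G1 X44.3388 Y80.5107
G1 X44.3388 Y136.1244
M5
G00 X214.2600 Y106.9556
M4 S392
G1 X189.3207 Y114.1539 F4639
G1 X131.2333 Y110.1391
G1 X74.4502 Y103.0345
G1 X53.4233 Y100.9632
M5
G00 X217.0398 Y48.7522
M4 S477
G1 X93.8685 Y190.0729 F1798
G1 X117.6456 Y28.2359
G1 X131.0074 Y199.9698
G1 X73.5120 Y48.1941
G1 X89.9814 Y104.5004
M5
G00 X0.0000 Y0.0000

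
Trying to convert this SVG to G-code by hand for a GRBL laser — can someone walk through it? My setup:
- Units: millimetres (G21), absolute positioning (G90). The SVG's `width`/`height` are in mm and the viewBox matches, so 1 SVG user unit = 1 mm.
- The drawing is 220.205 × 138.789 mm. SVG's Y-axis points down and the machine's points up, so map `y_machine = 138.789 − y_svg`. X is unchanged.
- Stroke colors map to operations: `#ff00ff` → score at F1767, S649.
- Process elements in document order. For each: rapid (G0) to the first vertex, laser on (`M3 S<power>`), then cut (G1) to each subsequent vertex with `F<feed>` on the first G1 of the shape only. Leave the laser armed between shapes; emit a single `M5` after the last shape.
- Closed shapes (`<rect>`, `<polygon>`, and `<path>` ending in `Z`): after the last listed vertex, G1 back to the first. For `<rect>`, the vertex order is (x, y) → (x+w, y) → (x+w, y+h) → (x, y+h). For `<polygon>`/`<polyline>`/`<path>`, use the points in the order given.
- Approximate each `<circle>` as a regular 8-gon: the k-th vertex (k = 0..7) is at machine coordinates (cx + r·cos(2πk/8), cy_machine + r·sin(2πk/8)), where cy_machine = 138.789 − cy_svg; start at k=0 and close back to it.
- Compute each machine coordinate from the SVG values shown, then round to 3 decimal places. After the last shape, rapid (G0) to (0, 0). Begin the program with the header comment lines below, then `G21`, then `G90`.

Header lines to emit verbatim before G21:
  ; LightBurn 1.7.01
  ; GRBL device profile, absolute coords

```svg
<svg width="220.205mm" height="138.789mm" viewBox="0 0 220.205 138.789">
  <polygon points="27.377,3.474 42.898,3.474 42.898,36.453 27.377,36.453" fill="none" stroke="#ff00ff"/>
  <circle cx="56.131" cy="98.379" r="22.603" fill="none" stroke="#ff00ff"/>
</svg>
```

viewBox `0 0 220.205 138.789` with mm width/height → 1 unit = 1 mm. Flip: y_m = 138.789 − y_svg.

**Shape 1** — `<polygon>` rectangle, stroke `#ff00ff` → score (S649, F1767). Machine vertices: (27.377,135.315) → (42.898,135.315) → (42.898,102.336) → (27.377,102.336) → (27.377,135.315). Closed: final G1 returns to the first vertex.

**Shape 2** — `<circle>` circle, stroke `#ff00ff` → score (S649, F1767). Machine vertices: (78.734,40.410) → (72.114,56.393) → (56.131,63.013) → (40.148,56.393) → (33.528,40.410) → (40.148,24.427) → (56.131,17.807) → (72.114,24.427) → (78.734,40.410). Closed: final G1 returns to the first vertex.

; LightBurn 1.7.01
; GRBL device profile, absolute coords
G21
G90
G0 X27.377 Y135.315
M3 S649
G1 X42.898 Y135.315 F1767
G1 X42.898 Y102.336
G1 X27.377 Y102.336
G1 X27.377 Y135.315
G0 X78.734 Y40.410
M3 S649
G1 X72.114 Y56.393 F1767
G1 X56.131 Y63.013
G1 X40.148 Y56.393
G1 X33.528 Y40.410
G1 X40.148 Y24.427
G1 X56.131 Y17.807
G1 X72.114 Y24.427
G1 X78.734 Y40.410
M5
G0 X0.000 Y0.000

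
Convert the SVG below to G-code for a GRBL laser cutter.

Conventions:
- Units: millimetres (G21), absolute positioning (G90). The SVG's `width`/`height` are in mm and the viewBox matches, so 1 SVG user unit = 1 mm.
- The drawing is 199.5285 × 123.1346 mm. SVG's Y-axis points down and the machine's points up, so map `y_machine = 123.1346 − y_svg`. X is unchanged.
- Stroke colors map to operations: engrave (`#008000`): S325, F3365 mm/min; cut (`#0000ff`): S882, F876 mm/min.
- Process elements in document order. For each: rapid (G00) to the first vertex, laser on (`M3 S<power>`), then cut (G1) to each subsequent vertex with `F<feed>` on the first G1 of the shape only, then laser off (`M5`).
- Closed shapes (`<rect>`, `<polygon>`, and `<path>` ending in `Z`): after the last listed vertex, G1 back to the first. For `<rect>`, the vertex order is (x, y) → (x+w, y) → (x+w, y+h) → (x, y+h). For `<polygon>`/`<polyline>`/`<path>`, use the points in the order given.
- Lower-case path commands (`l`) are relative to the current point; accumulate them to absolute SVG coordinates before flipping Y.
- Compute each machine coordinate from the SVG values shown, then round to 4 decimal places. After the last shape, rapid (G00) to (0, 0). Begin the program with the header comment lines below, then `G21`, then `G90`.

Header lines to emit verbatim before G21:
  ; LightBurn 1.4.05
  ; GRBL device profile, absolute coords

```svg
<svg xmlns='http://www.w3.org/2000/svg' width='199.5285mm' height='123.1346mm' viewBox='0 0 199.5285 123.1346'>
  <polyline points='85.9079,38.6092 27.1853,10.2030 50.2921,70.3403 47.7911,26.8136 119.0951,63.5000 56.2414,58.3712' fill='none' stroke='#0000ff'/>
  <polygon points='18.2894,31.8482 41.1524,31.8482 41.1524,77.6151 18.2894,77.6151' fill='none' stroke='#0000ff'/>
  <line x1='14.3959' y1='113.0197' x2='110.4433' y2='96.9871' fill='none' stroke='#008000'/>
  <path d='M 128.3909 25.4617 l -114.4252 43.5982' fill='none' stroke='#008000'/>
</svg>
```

viewBox `0 0 199.5285 123.1346` with mm width/height → 1 unit = 1 mm. Flip: y_m = 123.1346 − y_svg.

**Shape 1** — `<polyline>` open polyline, stroke `#0000ff` → cut (S882, F876). Machine vertices: (85.9079,84.5254) → (27.1853,112.9316) → (50.2921,52.7943) → (47.7911,96.3210) → (119.0951,59.6346) → (56.2414,64.7634). Open path.

**Shape 2** — `<polygon>` rectangle, stroke `#0000ff` → cut (S882, F876). Machine vertices: (18.2894,91.2864) → (41.1524,91.2864) → (41.1524,45.5195) → (18.2894,45.5195) → (18.2894,91.2864). Closed: final G1 returns to the first vertex.

**Shape 3** — `<line>` line segment, stroke `#008000` → engrave (S325, F3365). Machine vertices: (14.3959,10.1149) → (110.4433,26.1475). Open path.

**Shape 4** — `<path>` line segment, stroke `#008000` → engrave (S325, F3365). Machine vertices: (128.3909,97.6729) → (13.9657,54.0747). Open path.

; LightBurn 1.4.05
; GRBL device profile, absolute coords
G21
G90
G00 X85.9079 Y84.5254
M3 S882
G1 X27.1853 Y112.9316 F876
G1 X50.2921 Y52.7943
G1 X47.7911 Y96.3210
G1 X119.0951 Y59.6346
G1 X56.2414 Y64.7634
M5
G00 X18.2894 Y91.2864
M3 S882
G1 X41.1524 Y91.2864 F876
G1 X41.1524 Y45.5195
G1 X18.2894 Y45.5195
G1 X18.2894 Y91.2864
M5
G00 X14.3959 Y10.1149
M3 S325
G1 X110.4433 Y26.1475 F3365
M5
G00 X128.3909 Y97.6729
M3 S325
G1 X13.9657 Y54.0747 F3365
M5
G00 X0.0000 Y0.0000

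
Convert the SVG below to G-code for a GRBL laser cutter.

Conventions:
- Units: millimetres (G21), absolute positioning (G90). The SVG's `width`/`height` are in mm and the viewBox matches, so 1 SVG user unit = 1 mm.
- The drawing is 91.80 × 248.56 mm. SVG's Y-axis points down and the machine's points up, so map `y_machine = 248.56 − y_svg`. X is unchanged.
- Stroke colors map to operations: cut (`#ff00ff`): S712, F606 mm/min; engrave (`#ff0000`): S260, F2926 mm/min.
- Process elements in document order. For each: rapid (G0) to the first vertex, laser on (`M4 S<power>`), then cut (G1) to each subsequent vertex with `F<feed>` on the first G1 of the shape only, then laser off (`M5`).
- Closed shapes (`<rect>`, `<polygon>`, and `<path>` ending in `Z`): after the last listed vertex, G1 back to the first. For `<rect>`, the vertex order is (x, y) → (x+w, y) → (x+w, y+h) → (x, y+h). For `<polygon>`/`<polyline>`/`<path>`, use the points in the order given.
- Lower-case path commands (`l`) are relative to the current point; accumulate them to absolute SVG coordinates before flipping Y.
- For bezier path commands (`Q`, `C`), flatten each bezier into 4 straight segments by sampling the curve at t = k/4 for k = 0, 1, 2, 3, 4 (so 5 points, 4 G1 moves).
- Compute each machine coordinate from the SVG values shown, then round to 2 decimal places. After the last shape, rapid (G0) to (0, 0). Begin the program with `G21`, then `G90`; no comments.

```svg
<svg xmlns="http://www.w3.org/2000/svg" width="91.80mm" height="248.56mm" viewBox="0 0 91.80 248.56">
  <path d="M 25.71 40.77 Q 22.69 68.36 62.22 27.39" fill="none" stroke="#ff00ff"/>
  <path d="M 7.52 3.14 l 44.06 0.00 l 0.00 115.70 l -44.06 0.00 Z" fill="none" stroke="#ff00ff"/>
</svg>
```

viewBox `0 0 91.80 248.56` with mm width/height → 1 unit = 1 mm. Flip: y_m = 248.56 − y_svg.

**Shape 1** — `<path>` quadratic bezier, stroke `#ff00ff` → cut (S712, F606). Control points (SVG): P0=(25.71,40.77), P1=(22.69,68.36), P2=(62.22,27.39); sampled at t=k/4. Machine vertices: (25.71,207.79) → (26.86,198.28) → (33.33,197.34) → (45.11,204.97) → (62.22,221.17). Open path.

**Shape 2** — `<path>` rectangle, stroke `#ff00ff` → cut (S712, F606). Machine vertices: (7.52,245.42) → (51.58,245.42) → (51.58,129.72) → (7.52,129.72) → (7.52,245.42). Closed: final G1 returns to the first vertex.

G21
G90
G0 X25.71 Y207.79
M4 S712
G1 X26.86 Y198.28 F606
G1 X33.33 Y197.34
G1 X45.11 Y204.97
G1 X62.22 Y221.17
M5
G0 X7.52 Y245.42
M4 S712
G1 X51.58 Y245.42 F606
G1 X51.58 Y129.72
G1 X7.52 Y129.72
G1 X7.52 Y245.42
M5
G0 X0.00 Y0.00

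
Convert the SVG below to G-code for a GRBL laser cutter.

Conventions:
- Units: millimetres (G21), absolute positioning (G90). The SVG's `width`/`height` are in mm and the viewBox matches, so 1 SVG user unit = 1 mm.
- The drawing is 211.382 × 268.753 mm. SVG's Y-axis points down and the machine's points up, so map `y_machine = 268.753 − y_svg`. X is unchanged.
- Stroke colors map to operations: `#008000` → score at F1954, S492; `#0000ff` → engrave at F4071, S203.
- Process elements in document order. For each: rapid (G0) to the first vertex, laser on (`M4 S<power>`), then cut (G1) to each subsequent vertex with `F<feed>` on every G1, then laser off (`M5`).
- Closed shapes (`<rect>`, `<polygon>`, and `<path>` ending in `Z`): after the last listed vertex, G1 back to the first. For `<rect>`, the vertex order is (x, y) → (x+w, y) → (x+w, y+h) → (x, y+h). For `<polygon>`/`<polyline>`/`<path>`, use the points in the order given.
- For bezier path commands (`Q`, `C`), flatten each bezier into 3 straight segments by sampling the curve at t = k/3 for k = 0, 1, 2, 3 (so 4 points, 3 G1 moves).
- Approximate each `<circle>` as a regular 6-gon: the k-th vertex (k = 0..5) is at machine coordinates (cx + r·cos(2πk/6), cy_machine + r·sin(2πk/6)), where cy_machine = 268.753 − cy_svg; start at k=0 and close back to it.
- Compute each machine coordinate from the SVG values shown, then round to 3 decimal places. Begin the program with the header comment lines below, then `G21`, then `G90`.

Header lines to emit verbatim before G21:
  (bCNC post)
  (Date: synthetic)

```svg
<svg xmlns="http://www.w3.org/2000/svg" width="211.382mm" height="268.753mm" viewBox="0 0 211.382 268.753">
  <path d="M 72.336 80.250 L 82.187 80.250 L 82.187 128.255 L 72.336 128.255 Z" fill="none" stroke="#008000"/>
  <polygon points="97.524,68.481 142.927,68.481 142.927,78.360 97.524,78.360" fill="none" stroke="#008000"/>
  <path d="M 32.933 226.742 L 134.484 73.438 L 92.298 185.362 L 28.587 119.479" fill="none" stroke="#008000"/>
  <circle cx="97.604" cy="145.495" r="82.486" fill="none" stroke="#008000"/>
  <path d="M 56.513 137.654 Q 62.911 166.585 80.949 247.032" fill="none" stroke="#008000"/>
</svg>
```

(bCNC post)
(Date: synthetic)
G21
G90
G0 X72.336 Y188.503
M4 S492
G1 X82.187 Y188.503 F1954
G1 X82.187 Y140.498 F1954
G1 X72.336 Y140.498 F1954
G1 X72.336 Y188.503 F1954
M5
G0 X97.524 Y200.272
M4 S492
G1 X142.927 Y200.272 F1954
G1 X142.927 Y190.393 F1954
G1 X97.524 Y190.393 F1954
G1 X97.524 Y200.272 F1954
M5
G0 X32.933 Y42.011
M4 S492
G1 X134.484 Y195.315 F1954
G1 X92.298 Y83.391 F1954
G1 X28.587 Y149.274 F1954
M5
G0 X180.090 Y123.258
M4 S492
G1 X138.847 Y194.693 F1954
G1 X56.361 Y194.693 F1954
G1 X15.118 Y123.258 F1954
G1 X56.361 Y51.823 F1954
G1 X138.847 Y51.823 F1954
G1 X180.090 Y123.258 F1954
M5
G0 X56.513 Y131.099
M4 S492
G1 X62.072 Y106.088 F1954
G1 X70.217 Y69.628 F1954
G1 X80.949 Y21.721 F1954
M5

Since the viewBox matches the mm dimensions, user units are millimetres directly. The only transform is the Y-flip y_m = 268.753 − y_svg.

Shape 1 is a rectangle drawn with `<path>`. Its stroke #008000 means score at S492, F1954. After flipping Y the toolpath is (72.336,188.503) → (82.187,188.503) → (82.187,140.498) → (72.336,140.498) → (72.336,188.503), returning to the start.

Shape 2 is a rectangle drawn with `<polygon>`. Its stroke #008000 means score at S492, F1954. After flipping Y the toolpath is (97.524,200.272) → (142.927,200.272) → (142.927,190.393) → (97.524,190.393) → (97.524,200.272), returning to the start.

Shape 3 is a open polyline drawn with `<path>`. Its stroke #008000 means score at S492, F1954. After flipping Y the toolpath is (32.933,42.011) → (134.484,195.315) → (92.298,83.391) → (28.587,149.274).

Shape 4 is a circle drawn with `<circle>`. Its stroke #008000 means score at S492, F1954. After flipping Y the toolpath is (180.090,123.258) → (138.847,194.693) → (56.361,194.693) → (15.118,123.258) → (56.361,51.823) → (138.847,51.823) → (180.090,123.258), returning to the start.

Shape 5 is a quadratic bezier drawn with `<path>`. Its stroke #008000 means score at S492, F1954. After flipping Y the toolpath is (56.513,131.099) → (62.072,106.088) → (70.217,69.628) → (80.949,21.721).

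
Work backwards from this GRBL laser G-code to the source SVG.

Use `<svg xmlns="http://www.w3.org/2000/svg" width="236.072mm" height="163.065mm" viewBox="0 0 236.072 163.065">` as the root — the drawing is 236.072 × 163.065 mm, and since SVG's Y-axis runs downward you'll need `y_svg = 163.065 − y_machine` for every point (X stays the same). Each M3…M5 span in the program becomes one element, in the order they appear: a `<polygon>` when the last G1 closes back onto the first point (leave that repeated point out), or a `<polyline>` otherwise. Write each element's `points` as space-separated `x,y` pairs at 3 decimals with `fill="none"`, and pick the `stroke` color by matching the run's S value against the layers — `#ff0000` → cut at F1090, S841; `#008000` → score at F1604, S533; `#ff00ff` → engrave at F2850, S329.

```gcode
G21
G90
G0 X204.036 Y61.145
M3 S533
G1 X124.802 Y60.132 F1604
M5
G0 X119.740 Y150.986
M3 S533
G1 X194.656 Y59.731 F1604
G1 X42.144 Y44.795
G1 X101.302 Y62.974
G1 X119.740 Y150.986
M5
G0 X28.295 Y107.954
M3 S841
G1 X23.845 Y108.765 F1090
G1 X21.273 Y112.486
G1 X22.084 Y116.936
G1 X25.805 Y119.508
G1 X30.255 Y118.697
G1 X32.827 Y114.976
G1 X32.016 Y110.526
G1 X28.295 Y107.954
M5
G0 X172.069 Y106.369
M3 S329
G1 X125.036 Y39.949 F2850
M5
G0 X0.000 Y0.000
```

Machine Y-up, SVG Y-down with viewBox height 163.065, so y_svg = 163.065 − y_machine; X carries over.

Run 1: the run's S533 means `#008000` (score). The run is open, so emit a `<polyline>` with points (Y-flipped): 204.036,101.920 124.802,102.933.

Run 2: power S533 maps to stroke `#008000` (score). The run returns to its start, so emit a `<polygon>` with points (Y-flipped): 119.740,12.079 194.656,103.334 42.144,118.270 101.302,100.091.

Run 3: S841 ⇒ cut layer `#ff0000`. The run returns to its start, so emit a `<polygon>` with points (Y-flipped): 28.295,55.111 23.845,54.300 21.273,50.579 22.084,46.129 25.805,43.557 30.255,44.368 32.827,48.089 32.016,52.539.

Run 4: power S329 maps to stroke `#ff00ff` (engrave). The run is open, so emit a `<polyline>` with points (Y-flipped): 172.069,56.696 125.036,123.116.

<svg xmlns="http://www.w3.org/2000/svg" width="236.072mm" height="163.065mm" viewBox="0 0 236.072 163.065">
  <polyline points="204.036,101.920 124.802,102.933" fill="none" stroke="#008000"/>
  <polygon points="119.740,12.079 194.656,103.334 42.144,118.270 101.302,100.091" fill="none" stroke="#008000"/>
  <polygon points="28.295,55.111 23.845,54.300 21.273,50.579 22.084,46.129 25.805,43.557 30.255,44.368 32.827,48.089 32.016,52.539" fill="none" stroke="#ff0000"/>
  <polyline points="172.069,56.696 125.036,123.116" fill="none" stroke="#ff00ff"/>
</svg>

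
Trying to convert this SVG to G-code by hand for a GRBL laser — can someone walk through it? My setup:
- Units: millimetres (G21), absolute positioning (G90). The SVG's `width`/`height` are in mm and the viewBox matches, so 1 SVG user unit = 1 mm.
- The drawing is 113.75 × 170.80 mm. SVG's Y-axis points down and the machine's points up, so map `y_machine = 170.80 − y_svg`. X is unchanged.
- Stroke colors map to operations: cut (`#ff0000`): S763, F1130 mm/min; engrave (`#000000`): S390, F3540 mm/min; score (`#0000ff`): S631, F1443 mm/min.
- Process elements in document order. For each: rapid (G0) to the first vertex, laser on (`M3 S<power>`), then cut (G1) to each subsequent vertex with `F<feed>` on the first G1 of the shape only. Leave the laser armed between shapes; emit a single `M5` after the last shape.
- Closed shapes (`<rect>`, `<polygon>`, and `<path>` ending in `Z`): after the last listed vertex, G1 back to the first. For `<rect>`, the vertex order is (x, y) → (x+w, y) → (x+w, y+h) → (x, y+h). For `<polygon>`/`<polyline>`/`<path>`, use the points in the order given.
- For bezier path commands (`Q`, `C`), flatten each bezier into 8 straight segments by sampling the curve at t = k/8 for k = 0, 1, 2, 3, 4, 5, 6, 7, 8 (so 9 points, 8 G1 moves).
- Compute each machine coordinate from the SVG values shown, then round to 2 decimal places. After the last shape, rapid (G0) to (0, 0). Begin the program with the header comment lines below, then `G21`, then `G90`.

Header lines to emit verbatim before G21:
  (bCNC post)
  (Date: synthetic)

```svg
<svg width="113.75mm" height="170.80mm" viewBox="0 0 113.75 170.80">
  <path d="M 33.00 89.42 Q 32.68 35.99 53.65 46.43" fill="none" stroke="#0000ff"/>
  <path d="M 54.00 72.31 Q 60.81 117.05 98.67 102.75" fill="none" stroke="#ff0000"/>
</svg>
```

(bCNC post)
(Date: synthetic)
G21
G90
G0 X33.00 Y81.38
M3 S631
G1 X33.25 Y93.74 F1443
G1 X34.17 Y104.10
G1 X35.75 Y112.47
G1 X38.00 Y118.84
G1 X40.92 Y123.22
G1 X44.50 Y125.60
G1 X48.74 Y125.98
G1 X53.65 Y124.37
G0 X54.00 Y98.49
M3 S763
G1 X56.19 Y88.23 F1130
G1 X59.35 Y79.81
G1 X63.47 Y73.24
G1 X68.57 Y68.51
G1 X74.64 Y65.63
G1 X81.68 Y64.59
G1 X89.69 Y65.40
G1 X98.67 Y68.05
M5
G0 X0.00 Y0.00

Since the viewBox matches the mm dimensions, user units are millimetres directly. The only transform is the Y-flip y_m = 170.80 − y_svg.

Shape 1 is a quadratic bezier drawn with `<path>`. Its stroke #0000ff means score at S631, F1443. After flipping Y the toolpath is (33.00,81.38) → (33.25,93.74) → (34.17,104.10) → (35.75,112.47) → (38.00,118.84) → (40.92,123.22) → (44.50,125.60) → (48.74,125.98) → (53.65,124.37).

Shape 2 is a quadratic bezier drawn with `<path>`. Its stroke #ff0000 means cut at S763, F1130. After flipping Y the toolpath is (54.00,98.49) → (56.19,88.23) → (59.35,79.81) → (63.47,73.24) → (68.57,68.51) → (74.64,65.63) → (81.68,64.59) → (89.69,65.40) → (98.67,68.05).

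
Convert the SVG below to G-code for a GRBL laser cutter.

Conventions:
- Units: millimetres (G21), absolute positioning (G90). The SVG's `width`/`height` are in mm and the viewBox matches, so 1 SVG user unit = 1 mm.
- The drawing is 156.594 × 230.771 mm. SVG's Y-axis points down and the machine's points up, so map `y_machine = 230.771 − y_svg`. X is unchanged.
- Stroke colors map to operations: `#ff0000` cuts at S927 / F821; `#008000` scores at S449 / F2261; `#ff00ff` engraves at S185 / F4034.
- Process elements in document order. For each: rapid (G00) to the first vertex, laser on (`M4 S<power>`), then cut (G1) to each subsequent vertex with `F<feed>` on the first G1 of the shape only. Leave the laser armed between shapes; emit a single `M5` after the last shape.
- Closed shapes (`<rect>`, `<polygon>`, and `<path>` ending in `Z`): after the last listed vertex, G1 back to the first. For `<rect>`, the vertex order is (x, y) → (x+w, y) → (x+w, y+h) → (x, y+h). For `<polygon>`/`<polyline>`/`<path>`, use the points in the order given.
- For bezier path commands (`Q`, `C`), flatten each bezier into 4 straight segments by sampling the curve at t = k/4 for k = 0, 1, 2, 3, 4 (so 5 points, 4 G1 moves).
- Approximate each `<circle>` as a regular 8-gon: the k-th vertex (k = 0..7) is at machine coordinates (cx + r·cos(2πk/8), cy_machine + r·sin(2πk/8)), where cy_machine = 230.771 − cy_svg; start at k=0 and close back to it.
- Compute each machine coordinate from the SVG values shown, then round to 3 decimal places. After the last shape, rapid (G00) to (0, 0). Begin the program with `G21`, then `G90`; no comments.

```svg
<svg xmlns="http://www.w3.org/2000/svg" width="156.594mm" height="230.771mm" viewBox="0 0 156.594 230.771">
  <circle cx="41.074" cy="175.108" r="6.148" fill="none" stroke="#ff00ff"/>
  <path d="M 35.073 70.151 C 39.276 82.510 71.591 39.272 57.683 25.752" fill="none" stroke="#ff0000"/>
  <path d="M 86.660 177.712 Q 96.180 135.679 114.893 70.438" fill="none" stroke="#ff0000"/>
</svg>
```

G21
G90
G00 X47.222 Y55.663
M4 S185
G1 X45.421 Y60.010 F4034
G1 X41.074 Y61.811
G1 X36.727 Y60.010
G1 X34.926 Y55.663
G1 X36.727 Y51.316
G1 X41.074 Y49.515
G1 X45.421 Y51.316
G1 X47.222 Y55.663
G00 X35.073 Y160.620
M4 S927
G1 X42.335 Y160.442 F821
G1 X53.170 Y173.115
G1 X60.609 Y190.640
G1 X57.683 Y205.019
G00 X86.660 Y53.059
M4 S927
G1 X91.995 Y75.526 F821
G1 X98.478 Y100.894
G1 X106.111 Y129.163
G1 X114.893 Y160.333
M5
G00 X0.000 Y0.000

1 u = 1 mm; y_m = 230.771 − y.

[1] `<circle>` circle, #ff00ff→engrave S185 F4034: (47.222,55.663) → (45.421,60.010) → (41.074,61.811) → (36.727,60.010) → (34.926,55.663) → (36.727,51.316) → (41.074,49.515) → (45.421,51.316) → (47.222,55.663) (closed)

[2] `<path>` cubic bezier, #ff0000→cut S927 F821: (35.073,160.620) → (42.335,160.442) → (53.170,173.115) → (60.609,190.640) → (57.683,205.019)

[3] `<path>` quadratic bezier, #ff0000→cut S927 F821: (86.660,53.059) → (91.995,75.526) → (98.478,100.894) → (106.111,129.163) → (114.893,160.333)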